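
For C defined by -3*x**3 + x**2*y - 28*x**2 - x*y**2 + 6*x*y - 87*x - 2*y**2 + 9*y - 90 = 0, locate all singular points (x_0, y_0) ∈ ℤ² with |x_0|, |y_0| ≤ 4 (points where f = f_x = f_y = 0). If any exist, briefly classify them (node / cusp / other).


Singular points: {(-3, 0)}; classification: node.

Compute partial derivatives:
  f_x = -9*x**2 + 2*x*y - 56*x - y**2 + 6*y - 87.
  f_y = x**2 - 2*x*y + 6*x - 4*y + 9.
Scan x_0 ∈ {−4, ..., 4}. For each x_0, f_y(x_0, y) is a polynomial in y; find its integer roots y ∈ {−4, ..., 4}, then test f_x and f at those candidates.
  x = -4: f_y(-4, y) = 4*y + 1; no integer root y with |y| ≤ 4.
  x = -3: f_y(-3, y) = 2*y; vanishes at y ∈ {0}. (-3, 0): f_x = 0, f = 0 — SINGULAR.
  x = -2: f_y(-2, y) = 1; no integer root y with |y| ≤ 4.
  x = -1: f_y(-1, y) = 4 - 2*y; vanishes at y ∈ {2}. (-1, 2): f_x = -36 ≠ 0.
  x = 0: f_y(0, y) = 9 - 4*y; no integer root y with |y| ≤ 4.
  x = 1: f_y(1, y) = 16 - 6*y; no integer root y with |y| ≤ 4.
  x = 2: f_y(2, y) = 25 - 8*y; no integer root y with |y| ≤ 4.
  x = 3: f_y(3, y) = 36 - 10*y; no integer root y with |y| ≤ 4.
  x = 4: f_y(4, y) = 49 - 12*y; no integer root y with |y| ≤ 4.
Only singular point on the grid: (-3, 0).
Classify: substitute x = -3 + u, y = 0 + v and expand: f = -3*u**3 + u**2*v - u**2 - u*v**2 + v**2.
No constant or linear terms (consistent with a singular point). Quadratic part: -u**2 + v**2. Cubic part: -3*u**3 + u**2*v - u*v**2.
The quadratic part v**2 - u**2 = (v − u)(v + u) splits into two distinct linear factors, so there are two distinct tangent lines y − 0 = ±(x − -3) — this is a node (ordinary double point).
Classification: node.


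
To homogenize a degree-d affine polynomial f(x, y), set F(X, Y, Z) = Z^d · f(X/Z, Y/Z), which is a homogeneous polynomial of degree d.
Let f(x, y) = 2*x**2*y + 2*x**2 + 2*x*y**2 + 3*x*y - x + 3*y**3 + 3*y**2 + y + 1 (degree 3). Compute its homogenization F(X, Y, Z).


F(X, Y, Z) = 2*X**2*Y + 2*X**2*Z + 2*X*Y**2 + 3*X*Y*Z - X*Z**2 + 3*Y**3 + 3*Y**2*Z + Y*Z**2 + Z**3

deg(f) = 3.
Substitute x = X/Z, y = Y/Z into f, then multiply by Z^3.
  monomial 2·x^2·y^1 ↦ 2·X^2·Y^1·Z^0.
  monomial 2·x^2·y^0 ↦ 2·X^2·Y^0·Z^1.
  monomial 2·x^1·y^2 ↦ 2·X^1·Y^2·Z^0.
  monomial 3·x^1·y^1 ↦ 3·X^1·Y^1·Z^1.
  monomial -1·x^1·y^0 ↦ -1·X^1·Y^0·Z^2.
  monomial 3·x^0·y^3 ↦ 3·X^0·Y^3·Z^0.
  monomial 3·x^0·y^2 ↦ 3·X^0·Y^2·Z^1.
  monomial 1·x^0·y^1 ↦ 1·X^0·Y^1·Z^2.
  monomial 1·x^0·y^0 ↦ 1·X^0·Y^0·Z^3.
Collecting: F(X, Y, Z) = 2*X**2*Y + 2*X**2*Z + 2*X*Y**2 + 3*X*Y*Z - X*Z**2 + 3*Y**3 + 3*Y**2*Z + Y*Z**2 + Z**3.


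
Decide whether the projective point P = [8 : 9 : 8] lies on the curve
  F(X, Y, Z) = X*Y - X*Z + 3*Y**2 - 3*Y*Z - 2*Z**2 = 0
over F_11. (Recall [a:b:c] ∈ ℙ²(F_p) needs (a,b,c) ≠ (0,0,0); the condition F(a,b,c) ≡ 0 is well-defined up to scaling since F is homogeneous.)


F(8,9,8) ≡ 6 (mod 11); P is NOT on the curve.

Evaluate F(8, 9, 8) term-by-term (mod 11).
  X*Y ↦ 1·8·9·1 = 72
  -X*Z ↦ -1·8·1·8 = -64
  3*Y**2 ↦ 3·1·81·1 = 243
  -3*Y*Z ↦ -3·1·9·8 = -216
  -2*Z**2 ↦ -2·1·1·64 = -128
Sum: F(8, 9, 8) = (72) + (-64) + (243) + (-216) + (-128) = -93.
Reducing mod 11: -93 ≡ 6 (mod 11).
Since F(a, b, c) ≡ 6 ≠ 0 (mod 11), P does NOT lie on the curve.


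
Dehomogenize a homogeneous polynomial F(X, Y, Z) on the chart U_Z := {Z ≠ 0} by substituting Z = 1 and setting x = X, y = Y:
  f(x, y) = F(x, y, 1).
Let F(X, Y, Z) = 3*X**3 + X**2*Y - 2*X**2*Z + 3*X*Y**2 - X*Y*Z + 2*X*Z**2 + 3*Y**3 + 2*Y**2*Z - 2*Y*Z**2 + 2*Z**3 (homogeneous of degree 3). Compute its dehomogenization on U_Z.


f(x, y) = 3*x**3 + x**2*y - 2*x**2 + 3*x*y**2 - x*y + 2*x + 3*y**3 + 2*y**2 - 2*y + 2

On U_Z we set Z = 1. Each monomial c·X^i·Y^j·Z^k in F becomes c·x^i·y^j·1^k = c·x^i·y^j.
Substituting Z = 1: F(X, Y, 1) = 3*x**3 + x**2*y - 2*x**2 + 3*x*y**2 - x*y + 2*x + 3*y**3 + 2*y**2 - 2*y + 2.
Note: deg(f) ≤ deg(F) = 3; strict inequality happens when F is divisible by Z (lost terms).


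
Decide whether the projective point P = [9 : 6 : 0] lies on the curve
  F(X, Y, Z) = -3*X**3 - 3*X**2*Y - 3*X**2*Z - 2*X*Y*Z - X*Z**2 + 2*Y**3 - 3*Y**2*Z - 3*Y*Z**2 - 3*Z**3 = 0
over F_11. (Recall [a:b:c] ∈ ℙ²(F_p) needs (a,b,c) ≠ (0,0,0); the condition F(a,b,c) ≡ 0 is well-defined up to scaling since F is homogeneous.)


F(9,6,0) ≡ 10 (mod 11); P is NOT on the curve.

Evaluate F(9, 6, 0) term-by-term (mod 11).
  -3*X**3 ↦ -3·729·1·1 = -2187
  -3*X**2*Y ↦ -3·81·6·1 = -1458
  -3*X**2*Z ↦ -3·81·1·0 = 0
  -2*X*Y*Z ↦ -2·9·6·0 = 0
  -X*Z**2 ↦ -1·9·1·0 = 0
  2*Y**3 ↦ 2·1·216·1 = 432
  -3*Y**2*Z ↦ -3·1·36·0 = 0
  -3*Y*Z**2 ↦ -3·1·6·0 = 0
  -3*Z**3 ↦ -3·1·1·0 = 0
Sum: F(9, 6, 0) = (-2187) + (-1458) + (0) + (0) + (0) + (432) + (0) + (0) + (0) = -3213.
Reducing mod 11: -3213 ≡ 10 (mod 11).
Since F(a, b, c) ≡ 10 ≠ 0 (mod 11), P does NOT lie on the curve.


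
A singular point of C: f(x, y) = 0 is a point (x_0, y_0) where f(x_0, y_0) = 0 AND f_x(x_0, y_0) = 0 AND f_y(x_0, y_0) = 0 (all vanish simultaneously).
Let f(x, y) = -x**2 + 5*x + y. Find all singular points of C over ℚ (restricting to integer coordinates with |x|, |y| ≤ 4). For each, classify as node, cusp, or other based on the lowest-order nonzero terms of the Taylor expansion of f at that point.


No singular points in the scanned grid; C is smooth there.

Compute partial derivatives:
  f_x = 5 - 2*x.
  f_y = 1.
f_y = 1 is a nonzero constant, so f_y never vanishes: no point (x, y) can satisfy f = f_x = f_y = 0. In particular no (x, y) ∈ {−4, ..., 4}² is singular; the curve is smooth.


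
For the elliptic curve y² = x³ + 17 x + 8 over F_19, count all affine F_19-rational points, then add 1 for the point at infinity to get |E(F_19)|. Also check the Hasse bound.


Affine points = {(1, 8), (1, 11), (4, 8), (4, 11), (5, 3), (5, 16), (9, 4), (9, 15), (10, 0), (11, 5), (11, 14), (14, 8), (14, 11), (15, 3), (15, 16), (16, 5), (16, 14), (17, 2), (17, 17), (18, 3), (18, 16)}; affine count = 21; |E(F_19)| = 22.

Discriminant check: Δ ∝ 4a³ + 27b² = 4·17³ + 27·8² = 4·4913 + 27·64 ≡ 5 (mod 19). Nonzero ⇒ E is nonsingular.
For each x ∈ F_19, compute rhs = x³ + 17·x + 8 mod 19, then count y ∈ F_19 with y² ≡ rhs.
  x = 0: rhs = 8, matching y values: none (0 points).
  x = 1: rhs = 7, matching y values: 8, 11 (2 points).
  x = 2: rhs = 12, matching y values: none (0 points).
  x = 3: rhs = 10, matching y values: none (0 points).
  x = 4: rhs = 7, matching y values: 8, 11 (2 points).
  x = 5: rhs = 9, matching y values: 3, 16 (2 points).
  x = 6: rhs = 3, matching y values: none (0 points).
  x = 7: rhs = 14, matching y values: none (0 points).
  x = 8: rhs = 10, matching y values: none (0 points).
  x = 9: rhs = 16, matching y values: 4, 15 (2 points).
  x = 10: rhs = 0, matching y values: 0 (1 points).
  x = 11: rhs = 6, matching y values: 5, 14 (2 points).
  x = 12: rhs = 2, matching y values: none (0 points).
  x = 13: rhs = 13, matching y values: none (0 points).
  x = 14: rhs = 7, matching y values: 8, 11 (2 points).
  x = 15: rhs = 9, matching y values: 3, 16 (2 points).
  x = 16: rhs = 6, matching y values: 5, 14 (2 points).
  x = 17: rhs = 4, matching y values: 2, 17 (2 points).
  x = 18: rhs = 9, matching y values: 3, 16 (2 points).
Total affine count: 21.
Full point count |E(F_19)| = 21 + 1 = 22.
Hasse bound: |22 − (19+1)| = |2| = 2 ≤ 2√19 ≈ 8.7178 ✓.


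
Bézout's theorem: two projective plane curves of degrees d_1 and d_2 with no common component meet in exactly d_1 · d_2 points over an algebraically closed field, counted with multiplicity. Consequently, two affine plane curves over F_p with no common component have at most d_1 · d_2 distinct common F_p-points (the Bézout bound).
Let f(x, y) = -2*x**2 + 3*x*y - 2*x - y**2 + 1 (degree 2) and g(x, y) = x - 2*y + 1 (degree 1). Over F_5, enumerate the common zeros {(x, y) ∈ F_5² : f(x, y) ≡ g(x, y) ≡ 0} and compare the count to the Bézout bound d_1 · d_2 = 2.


Common zeros: ∅; count = 0; Bézout bound = 2.

deg(f) = 2, deg(g) = 1, so Bézout bound = 2.
Scan x ∈ F_5. For each x, list the y ∈ F_5 with f(x, y) ≡ 0 and those with g(x, y) ≡ 0 (mod 5); the common zeros in that column are the intersection.
  x = 0: f ≡ 0 at y ∈ {1, 4}; g ≡ 0 at y ∈ {3}; common: ∅.
  x = 1: f ≡ 0 at y ∈ ∅; g ≡ 0 at y ∈ {1}; common: ∅.
  x = 2: f ≡ 0 at y ∈ ∅; g ≡ 0 at y ∈ {4}; common: ∅.
  x = 3: f ≡ 0 at y ∈ {1, 3}; g ≡ 0 at y ∈ {2}; common: ∅.
  x = 4: f ≡ 0 at y ∈ ∅; g ≡ 0 at y ∈ {0}; common: ∅.
Collecting: common zeros = ∅, so the count is 0.
Comparison with the Bézout bound: 0 ≤ 2 = deg(f)·deg(g), as expected for curves with no common component (the affine F_5-count falls short of the bound because intersections may lie at infinity, over extension fields, or carry multiplicity).


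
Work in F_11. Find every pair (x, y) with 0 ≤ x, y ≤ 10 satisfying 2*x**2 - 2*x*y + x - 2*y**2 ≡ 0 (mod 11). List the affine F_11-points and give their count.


Affine F_11-points: {(0, 0), (4, 9), (5, 0), (5, 6), (6, 6), (6, 10), (9, 3), (9, 10), (10, 3), (10, 9)}; count = 10.

For each of the 121 pairs (x, y) ∈ F_11², evaluate f(x, y) mod 11. Record the zeros.
  x = 0: [0↦0, 1↦9, 2↦3, 3↦4, 4↦1, 5↦5, 6↦5, 7↦1, 8↦4, 9↦3, 10↦9]  zeros at y ∈ {0}
  x = 1: [0↦3, 1↦10, 2↦2, 3↦1, 4↦7, 5↦9, 6↦7, 7↦1, 8↦2, 9↦10, 10↦3]  zeros at y ∈ ∅
  x = 2: [0↦10, 1↦4, 2↦5, 3↦2, 4↦6, 5↦6, 6↦2, 7↦5, 8↦4, 9↦10, 10↦1]  zeros at y ∈ ∅
  x = 3: [0↦10, 1↦2, 2↦1, 3↦7, 4↦9, 5↦7, 6↦1, 7↦2, 8↦10, 9↦3, 10↦3]  zeros at y ∈ ∅
  x = 4: [0↦3, 1↦4, 2↦1, 3↦5, 4↦5, 5↦1, 6↦4, 7↦3, 8↦9, 9↦0, 10↦9]  zeros at y ∈ {9}
  x = 5: [0↦0, 1↦10, 2↦5, 3↦7, 4↦5, 5↦10, 6↦0, 7↦8, 8↦1, 9↦1, 10↦8]  zeros at y ∈ {0, 6}
  x = 6: [0↦1, 1↦9, 2↦2, 3↦2, 4↦9, 5↦1, 6↦0, 7↦6, 8↦8, 9↦6, 10↦0]  zeros at y ∈ {6, 10}
  x = 7: [0↦6, 1↦1, 2↦3, 3↦1, 4↦6, 5↦7, 6↦4, 7↦8, 8↦8, 9↦4, 10↦7]  zeros at y ∈ ∅
  x = 8: [0↦4, 1↦8, 2↦8, 3↦4, 4↦7, 5↦6, 6↦1, 7↦3, 8↦1, 9↦6, 10↦7]  zeros at y ∈ ∅
  x = 9: [0↦6, 1↦8, 2↦6, 3↦0, 4↦1, 5↦9, 6↦2, 7↦2, 8↦9, 9↦1, 10↦0]  zeros at y ∈ {3, 10}
  x = 10: [0↦1, 1↦1, 2↦8, 3↦0, 4↦10, 5↦5, 6↦7, 7↦5, 8↦10, 9↦0, 10↦8]  zeros at y ∈ {3, 9}
Collecting zeros: affine points = {(0, 0), (4, 9), (5, 0), (5, 6), (6, 6), (6, 10), (9, 3), (9, 10), (10, 3), (10, 9)}.
Total count |C(F_11)_aff| = 10.


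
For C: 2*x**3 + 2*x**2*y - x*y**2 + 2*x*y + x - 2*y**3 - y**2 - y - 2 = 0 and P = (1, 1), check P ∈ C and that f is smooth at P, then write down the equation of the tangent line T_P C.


Tangent line at P: 12*x - 7*y - 5 = 0.

Step 1: f(1, 1) = 0, so P lies on C.
Step 2: partial derivatives
  f_x(x, y) = 6*x**2 + 4*x*y - y**2 + 2*y + 1, f_y(x, y) = 2*x**2 - 2*x*y + 2*x - 6*y**2 - 2*y - 1.
  f_x(P) = 12, f_y(P) = -7 (gradient nonzero, so P is smooth).
Step 3: tangent line at P: 12·(x − 1) + -7·(y − 1) = 0.
Expanding: 12*x - 7*y - 5 = 0.


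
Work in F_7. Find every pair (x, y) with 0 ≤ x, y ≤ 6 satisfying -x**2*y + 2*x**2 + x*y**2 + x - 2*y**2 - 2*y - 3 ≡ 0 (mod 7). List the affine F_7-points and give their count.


Affine F_7-points: {(0, 1), (0, 5), (1, 0), (1, 4), (2, 0), (3, 2), (4, 4), (4, 5), (5, 1)}; count = 9.

For each of the 49 pairs (x, y) ∈ F_7², evaluate f(x, y) mod 7. Record the zeros.
  x = 0: [0↦4, 1↦0, 2↦6, 3↦1, 4↦6, 5↦0, 6↦4]  zeros at y ∈ {1, 5}
  x = 1: [0↦0, 1↦3, 2↦4, 3↦3, 4↦0, 5↦2, 6↦2]  zeros at y ∈ {0, 4}
  x = 2: [0↦0, 1↦1, 2↦2, 3↦3, 4↦4, 5↦5, 6↦6]  zeros at y ∈ {0}
  x = 3: [0↦4, 1↦1, 2↦0, 3↦1, 4↦4, 5↦2, 6↦2]  zeros at y ∈ {2}
  x = 4: [0↦5, 1↦3, 2↦5, 3↦4, 4↦0, 5↦0, 6↦4]  zeros at y ∈ {4, 5}
  x = 5: [0↦3, 1↦0, 2↦3, 3↦5, 4↦6, 5↦6, 6↦5]  zeros at y ∈ {1}
  x = 6: [0↦5, 1↦6, 2↦1, 3↦4, 4↦1, 5↦6, 6↦5]  zeros at y ∈ ∅
Collecting zeros: affine points = {(0, 1), (0, 5), (1, 0), (1, 4), (2, 0), (3, 2), (4, 4), (4, 5), (5, 1)}.
Total count |C(F_7)_aff| = 9.


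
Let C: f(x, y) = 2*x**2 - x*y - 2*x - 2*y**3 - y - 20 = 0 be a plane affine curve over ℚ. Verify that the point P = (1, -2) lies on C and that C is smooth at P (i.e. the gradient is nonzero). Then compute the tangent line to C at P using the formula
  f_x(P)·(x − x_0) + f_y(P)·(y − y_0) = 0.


Tangent line at P: 4*x - 26*y - 56 = 0.

Step 1: f(1, -2) = 0, so P lies on C.
Step 2: partial derivatives
  f_x(x, y) = 4*x - y - 2, f_y(x, y) = -x - 6*y**2 - 1.
  f_x(P) = 4, f_y(P) = -26 (gradient nonzero, so P is smooth).
Step 3: tangent line at P: 4·(x − 1) + -26·(y − -2) = 0.
Expanding: 4*x - 26*y - 56 = 0.


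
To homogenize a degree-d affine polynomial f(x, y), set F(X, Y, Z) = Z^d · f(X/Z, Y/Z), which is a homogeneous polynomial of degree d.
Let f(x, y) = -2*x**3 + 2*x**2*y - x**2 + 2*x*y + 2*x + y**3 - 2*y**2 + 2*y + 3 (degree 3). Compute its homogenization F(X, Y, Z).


F(X, Y, Z) = -2*X**3 + 2*X**2*Y - X**2*Z + 2*X*Y*Z + 2*X*Z**2 + Y**3 - 2*Y**2*Z + 2*Y*Z**2 + 3*Z**3

deg(f) = 3.
Substitute x = X/Z, y = Y/Z into f, then multiply by Z^3.
  monomial -2·x^3·y^0 ↦ -2·X^3·Y^0·Z^0.
  monomial 2·x^2·y^1 ↦ 2·X^2·Y^1·Z^0.
  monomial -1·x^2·y^0 ↦ -1·X^2·Y^0·Z^1.
  monomial 2·x^1·y^1 ↦ 2·X^1·Y^1·Z^1.
  monomial 2·x^1·y^0 ↦ 2·X^1·Y^0·Z^2.
  monomial 1·x^0·y^3 ↦ 1·X^0·Y^3·Z^0.
  monomial -2·x^0·y^2 ↦ -2·X^0·Y^2·Z^1.
  monomial 2·x^0·y^1 ↦ 2·X^0·Y^1·Z^2.
  monomial 3·x^0·y^0 ↦ 3·X^0·Y^0·Z^3.
Collecting: F(X, Y, Z) = -2*X**3 + 2*X**2*Y - X**2*Z + 2*X*Y*Z + 2*X*Z**2 + Y**3 - 2*Y**2*Z + 2*Y*Z**2 + 3*Z**3.


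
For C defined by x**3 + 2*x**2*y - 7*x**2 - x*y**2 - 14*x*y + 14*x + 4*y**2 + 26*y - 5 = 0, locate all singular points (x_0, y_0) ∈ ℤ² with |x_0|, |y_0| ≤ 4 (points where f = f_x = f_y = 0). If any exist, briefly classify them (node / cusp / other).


Singular points: {(3, -1)}; classification: cusp.

Compute partial derivatives:
  f_x = 3*x**2 + 4*x*y - 14*x - y**2 - 14*y + 14.
  f_y = 2*x**2 - 2*x*y - 14*x + 8*y + 26.
Scan x_0 ∈ {−4, ..., 4}. For each x_0, f_y(x_0, y) is a polynomial in y; find its integer roots y ∈ {−4, ..., 4}, then test f_x and f at those candidates.
  x = -4: f_y(-4, y) = 16*y + 114; no integer root y with |y| ≤ 4.
  x = -3: f_y(-3, y) = 14*y + 86; no integer root y with |y| ≤ 4.
  x = -2: f_y(-2, y) = 12*y + 62; no integer root y with |y| ≤ 4.
  x = -1: f_y(-1, y) = 10*y + 42; no integer root y with |y| ≤ 4.
  x = 0: f_y(0, y) = 8*y + 26; no integer root y with |y| ≤ 4.
  x = 1: f_y(1, y) = 6*y + 14; no integer root y with |y| ≤ 4.
  x = 2: f_y(2, y) = 4*y + 6; no integer root y with |y| ≤ 4.
  x = 3: f_y(3, y) = 2*y + 2; vanishes at y ∈ {-1}. (3, -1): f_x = 0, f = 0 — SINGULAR.
  x = 4: f_y(4, y) = 2; no integer root y with |y| ≤ 4.
Only singular point on the grid: (3, -1).
Classify: substitute x = 3 + u, y = -1 + v and expand: f = u**3 + 2*u**2*v - u*v**2 + v**2.
No constant or linear terms (consistent with a singular point). Quadratic part: v**2. Cubic part: u**3 + 2*u**2*v - u*v**2.
The quadratic part v**2 is a perfect square, so there is a single (double) tangent line v = 0, i.e. y = -1. Restricting the cubic part to that line (v = 0) leaves u**3 ≠ 0, so f is not divisible by v and the branch is v² ≈ -u**3 to lowest order — this is a cusp.
Classification: cusp.


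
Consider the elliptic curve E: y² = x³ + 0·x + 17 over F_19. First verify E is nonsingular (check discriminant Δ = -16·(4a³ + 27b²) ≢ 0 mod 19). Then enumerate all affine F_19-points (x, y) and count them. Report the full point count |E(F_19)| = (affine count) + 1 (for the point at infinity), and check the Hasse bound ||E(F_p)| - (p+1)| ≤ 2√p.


Affine points = {(0, 6), (0, 13), (2, 5), (2, 14), (3, 5), (3, 14), (4, 9), (4, 10), (5, 3), (5, 16), (6, 9), (6, 10), (8, 4), (8, 15), (9, 9), (9, 10), (12, 4), (12, 15), (14, 5), (14, 14), (16, 3), (16, 16), (17, 3), (17, 16), (18, 4), (18, 15)}; affine count = 26; |E(F_19)| = 27.

Discriminant check: Δ ∝ 4a³ + 27b² = 4·0³ + 27·17² = 4·0 + 27·289 ≡ 13 (mod 19). Nonzero ⇒ E is nonsingular.
For each x ∈ F_19, compute rhs = x³ + 0·x + 17 mod 19, then count y ∈ F_19 with y² ≡ rhs.
  x = 0: rhs = 17, matching y values: 6, 13 (2 points).
  x = 1: rhs = 18, matching y values: none (0 points).
  x = 2: rhs = 6, matching y values: 5, 14 (2 points).
  x = 3: rhs = 6, matching y values: 5, 14 (2 points).
  x = 4: rhs = 5, matching y values: 9, 10 (2 points).
  x = 5: rhs = 9, matching y values: 3, 16 (2 points).
  x = 6: rhs = 5, matching y values: 9, 10 (2 points).
  x = 7: rhs = 18, matching y values: none (0 points).
  x = 8: rhs = 16, matching y values: 4, 15 (2 points).
  x = 9: rhs = 5, matching y values: 9, 10 (2 points).
  x = 10: rhs = 10, matching y values: none (0 points).
  x = 11: rhs = 18, matching y values: none (0 points).
  x = 12: rhs = 16, matching y values: 4, 15 (2 points).
  x = 13: rhs = 10, matching y values: none (0 points).
  x = 14: rhs = 6, matching y values: 5, 14 (2 points).
  x = 15: rhs = 10, matching y values: none (0 points).
  x = 16: rhs = 9, matching y values: 3, 16 (2 points).
  x = 17: rhs = 9, matching y values: 3, 16 (2 points).
  x = 18: rhs = 16, matching y values: 4, 15 (2 points).
Total affine count: 26.
Full point count |E(F_19)| = 26 + 1 = 27.
Hasse bound: |27 − (19+1)| = |7| = 7 ≤ 2√19 ≈ 8.7178 ✓.


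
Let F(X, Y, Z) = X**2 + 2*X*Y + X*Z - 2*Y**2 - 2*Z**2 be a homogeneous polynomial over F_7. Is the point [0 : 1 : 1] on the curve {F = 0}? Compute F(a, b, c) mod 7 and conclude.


F(0,1,1) ≡ 3 (mod 7); P is NOT on the curve.

Evaluate F(0, 1, 1) term-by-term (mod 7).
  X**2 ↦ 1·0·1·1 = 0
  2*X*Y ↦ 2·0·1·1 = 0
  X*Z ↦ 1·0·1·1 = 0
  -2*Y**2 ↦ -2·1·1·1 = -2
  -2*Z**2 ↦ -2·1·1·1 = -2
Sum: F(0, 1, 1) = (0) + (0) + (0) + (-2) + (-2) = -4.
Reducing mod 7: -4 ≡ 3 (mod 7).
Since F(a, b, c) ≡ 3 ≠ 0 (mod 7), P does NOT lie on the curve.


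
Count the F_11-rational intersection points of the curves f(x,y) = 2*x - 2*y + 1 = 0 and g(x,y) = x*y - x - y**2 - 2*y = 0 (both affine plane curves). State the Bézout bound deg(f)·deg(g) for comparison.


Common zeros: {(2, 8)}; count = 1; Bézout bound = 2.

deg(f) = 1, deg(g) = 2, so Bézout bound = 2.
Scan x ∈ F_11. For each x, list the y ∈ F_11 with f(x, y) ≡ 0 and those with g(x, y) ≡ 0 (mod 11); the common zeros in that column are the intersection.
  x = 0: f ≡ 0 at y ∈ {6}; g ≡ 0 at y ∈ {0, 9}; common: ∅.
  x = 1: f ≡ 0 at y ∈ {7}; g ≡ 0 at y ∈ ∅; common: ∅.
  x = 2: f ≡ 0 at y ∈ {8}; g ≡ 0 at y ∈ {3, 8}; common: {8}.
  x = 3: f ≡ 0 at y ∈ {9}; g ≡ 0 at y ∈ {6}; common: ∅.
  x = 4: f ≡ 0 at y ∈ {10}; g ≡ 0 at y ∈ ∅; common: ∅.
  x = 5: f ≡ 0 at y ∈ {0}; g ≡ 0 at y ∈ {7}; common: ∅.
  x = 6: f ≡ 0 at y ∈ {1}; g ≡ 0 at y ∈ {5, 10}; common: ∅.
  x = 7: f ≡ 0 at y ∈ {2}; g ≡ 0 at y ∈ ∅; common: ∅.
  x = 8: f ≡ 0 at y ∈ {3}; g ≡ 0 at y ∈ {2, 4}; common: ∅.
  x = 9: f ≡ 0 at y ∈ {4}; g ≡ 0 at y ∈ ∅; common: ∅.
  x = 10: f ≡ 0 at y ∈ {5}; g ≡ 0 at y ∈ ∅; common: ∅.
Collecting: common zeros = {(2, 8)}, so the count is 1.
Comparison with the Bézout bound: 1 ≤ 2 = deg(f)·deg(g), as expected for curves with no common component (the affine F_11-count falls short of the bound because intersections may lie at infinity, over extension fields, or carry multiplicity).


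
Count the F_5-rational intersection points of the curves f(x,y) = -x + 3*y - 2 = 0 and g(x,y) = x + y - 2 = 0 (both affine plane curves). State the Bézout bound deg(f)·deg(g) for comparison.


Common zeros: {(1, 1)}; count = 1; Bézout bound = 1.

deg(f) = 1, deg(g) = 1, so Bézout bound = 1.
Scan x ∈ F_5. For each x, list the y ∈ F_5 with f(x, y) ≡ 0 and those with g(x, y) ≡ 0 (mod 5); the common zeros in that column are the intersection.
  x = 0: f ≡ 0 at y ∈ {4}; g ≡ 0 at y ∈ {2}; common: ∅.
  x = 1: f ≡ 0 at y ∈ {1}; g ≡ 0 at y ∈ {1}; common: {1}.
  x = 2: f ≡ 0 at y ∈ {3}; g ≡ 0 at y ∈ {0}; common: ∅.
  x = 3: f ≡ 0 at y ∈ {0}; g ≡ 0 at y ∈ {4}; common: ∅.
  x = 4: f ≡ 0 at y ∈ {2}; g ≡ 0 at y ∈ {3}; common: ∅.
Collecting: common zeros = {(1, 1)}, so the count is 1.
Comparison with the Bézout bound: 1 ≤ 1 = deg(f)·deg(g), as expected for curves with no common component (the bound is attained).


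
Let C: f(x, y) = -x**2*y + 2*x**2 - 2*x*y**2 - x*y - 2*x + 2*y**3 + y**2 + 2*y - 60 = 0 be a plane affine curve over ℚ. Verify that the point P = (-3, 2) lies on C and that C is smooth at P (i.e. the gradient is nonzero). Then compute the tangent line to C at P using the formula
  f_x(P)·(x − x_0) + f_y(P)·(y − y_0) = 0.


Tangent line at P: -12*x + 48*y - 132 = 0.

Step 1: f(-3, 2) = 0, so P lies on C.
Step 2: partial derivatives
  f_x(x, y) = -2*x*y + 4*x - 2*y**2 - y - 2, f_y(x, y) = -x**2 - 4*x*y - x + 6*y**2 + 2*y + 2.
  f_x(P) = -12, f_y(P) = 48 (gradient nonzero, so P is smooth).
Step 3: tangent line at P: -12·(x − -3) + 48·(y − 2) = 0.
Expanding: -12*x + 48*y - 132 = 0.


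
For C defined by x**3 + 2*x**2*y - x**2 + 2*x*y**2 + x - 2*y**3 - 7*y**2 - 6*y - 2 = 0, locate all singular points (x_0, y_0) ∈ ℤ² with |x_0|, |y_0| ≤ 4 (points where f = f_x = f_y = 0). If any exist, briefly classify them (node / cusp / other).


Singular points: {(1, -1)}; classification: cusp.

Compute partial derivatives:
  f_x = 3*x**2 + 4*x*y - 2*x + 2*y**2 + 1.
  f_y = 2*x**2 + 4*x*y - 6*y**2 - 14*y - 6.
Scan x_0 ∈ {−4, ..., 4}. For each x_0, f_y(x_0, y) is a polynomial in y; find its integer roots y ∈ {−4, ..., 4}, then test f_x and f at those candidates.
  x = -4: f_y(-4, y) = -6*y**2 - 30*y + 26; no integer root y with |y| ≤ 4.
  x = -3: f_y(-3, y) = -6*y**2 - 26*y + 12; no integer root y with |y| ≤ 4.
  x = -2: f_y(-2, y) = -6*y**2 - 22*y + 2; no integer root y with |y| ≤ 4.
  x = -1: f_y(-1, y) = -6*y**2 - 18*y - 4; no integer root y with |y| ≤ 4.
  x = 0: f_y(0, y) = -6*y**2 - 14*y - 6; no integer root y with |y| ≤ 4.
  x = 1: f_y(1, y) = -6*y**2 - 10*y - 4; vanishes at y ∈ {-1}. (1, -1): f_x = 0, f = 0 — SINGULAR.
  x = 2: f_y(2, y) = -6*y**2 - 6*y + 2; no integer root y with |y| ≤ 4.
  x = 3: f_y(3, y) = -6*y**2 - 2*y + 12; no integer root y with |y| ≤ 4.
  x = 4: f_y(4, y) = -6*y**2 + 2*y + 26; no integer root y with |y| ≤ 4.
Only singular point on the grid: (1, -1).
Classify: substitute x = 1 + u, y = -1 + v and expand: f = u**3 + 2*u**2*v + 2*u*v**2 - 2*v**3 + v**2.
No constant or linear terms (consistent with a singular point). Quadratic part: v**2. Cubic part: u**3 + 2*u**2*v + 2*u*v**2 - 2*v**3.
The quadratic part v**2 is a perfect square, so there is a single (double) tangent line v = 0, i.e. y = -1. Restricting the cubic part to that line (v = 0) leaves u**3 ≠ 0, so f is not divisible by v and the branch is v² ≈ -u**3 to lowest order — this is a cusp.
Classification: cusp.


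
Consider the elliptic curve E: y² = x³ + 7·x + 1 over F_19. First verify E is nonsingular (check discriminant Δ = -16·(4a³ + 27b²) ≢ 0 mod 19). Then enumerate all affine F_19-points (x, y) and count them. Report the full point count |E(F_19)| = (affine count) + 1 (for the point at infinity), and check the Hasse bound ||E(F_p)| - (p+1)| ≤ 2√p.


Affine points = {(0, 1), (0, 18), (1, 3), (1, 16), (2, 2), (2, 17), (3, 7), (3, 12), (4, 6), (4, 13), (5, 3), (5, 16), (10, 8), (10, 11), (13, 3), (13, 16), (15, 2), (15, 17), (17, 6), (17, 13)}; affine count = 20; |E(F_19)| = 21.

Discriminant check: Δ ∝ 4a³ + 27b² = 4·7³ + 27·1² = 4·343 + 27·1 ≡ 12 (mod 19). Nonzero ⇒ E is nonsingular.
For each x ∈ F_19, compute rhs = x³ + 7·x + 1 mod 19, then count y ∈ F_19 with y² ≡ rhs.
  x = 0: rhs = 1, matching y values: 1, 18 (2 points).
  x = 1: rhs = 9, matching y values: 3, 16 (2 points).
  x = 2: rhs = 4, matching y values: 2, 17 (2 points).
  x = 3: rhs = 11, matching y values: 7, 12 (2 points).
  x = 4: rhs = 17, matching y values: 6, 13 (2 points).
  x = 5: rhs = 9, matching y values: 3, 16 (2 points).
  x = 6: rhs = 12, matching y values: none (0 points).
  x = 7: rhs = 13, matching y values: none (0 points).
  x = 8: rhs = 18, matching y values: none (0 points).
  x = 9: rhs = 14, matching y values: none (0 points).
  x = 10: rhs = 7, matching y values: 8, 11 (2 points).
  x = 11: rhs = 3, matching y values: none (0 points).
  x = 12: rhs = 8, matching y values: none (0 points).
  x = 13: rhs = 9, matching y values: 3, 16 (2 points).
  x = 14: rhs = 12, matching y values: none (0 points).
  x = 15: rhs = 4, matching y values: 2, 17 (2 points).
  x = 16: rhs = 10, matching y values: none (0 points).
  x = 17: rhs = 17, matching y values: 6, 13 (2 points).
  x = 18: rhs = 12, matching y values: none (0 points).
Total affine count: 20.
Full point count |E(F_19)| = 20 + 1 = 21.
Hasse bound: |21 − (19+1)| = |1| = 1 ≤ 2√19 ≈ 8.7178 ✓.


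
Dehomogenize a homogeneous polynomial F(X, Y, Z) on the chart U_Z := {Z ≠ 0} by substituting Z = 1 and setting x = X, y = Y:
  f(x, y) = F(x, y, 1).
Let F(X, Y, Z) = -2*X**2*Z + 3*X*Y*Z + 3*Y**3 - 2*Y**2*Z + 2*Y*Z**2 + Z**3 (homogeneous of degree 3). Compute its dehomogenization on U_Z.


f(x, y) = -2*x**2 + 3*x*y + 3*y**3 - 2*y**2 + 2*y + 1

On U_Z we set Z = 1. Each monomial c·X^i·Y^j·Z^k in F becomes c·x^i·y^j·1^k = c·x^i·y^j.
Substituting Z = 1: F(X, Y, 1) = -2*x**2 + 3*x*y + 3*y**3 - 2*y**2 + 2*y + 1.
Note: deg(f) ≤ deg(F) = 3; strict inequality happens when F is divisible by Z (lost terms).


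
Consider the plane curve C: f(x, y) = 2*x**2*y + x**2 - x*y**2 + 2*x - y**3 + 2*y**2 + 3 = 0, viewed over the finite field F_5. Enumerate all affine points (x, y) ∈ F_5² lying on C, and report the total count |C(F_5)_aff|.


Affine F_5-points: {(3, 4), (4, 2)}; count = 2.

For each of the 25 pairs (x, y) ∈ F_5², evaluate f(x, y) mod 5. Record the zeros.
  x = 0: [0↦3, 1↦4, 2↦3, 3↦4, 4↦1]  zeros at y ∈ ∅
  x = 1: [0↦1, 1↦3, 2↦1, 3↦4, 4↦1]  zeros at y ∈ ∅
  x = 2: [0↦1, 1↦3, 2↦4, 3↦3, 4↦4]  zeros at y ∈ ∅
  x = 3: [0↦3, 1↦4, 2↦2, 3↦1, 4↦0]  zeros at y ∈ {4}
  x = 4: [0↦2, 1↦1, 2↦0, 3↦3, 4↦4]  zeros at y ∈ {2}
Collecting zeros: affine points = {(3, 4), (4, 2)}.
Total count |C(F_5)_aff| = 2.


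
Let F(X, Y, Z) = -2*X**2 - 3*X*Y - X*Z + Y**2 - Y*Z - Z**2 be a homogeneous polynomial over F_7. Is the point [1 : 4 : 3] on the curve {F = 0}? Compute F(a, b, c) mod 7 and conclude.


F(1,4,3) ≡ 6 (mod 7); P is NOT on the curve.

Evaluate F(1, 4, 3) term-by-term (mod 7).
  -2*X**2 ↦ -2·1·1·1 = -2
  -3*X*Y ↦ -3·1·4·1 = -12
  -X*Z ↦ -1·1·1·3 = -3
  Y**2 ↦ 1·1·16·1 = 16
  -Y*Z ↦ -1·1·4·3 = -12
  -Z**2 ↦ -1·1·1·9 = -9
Sum: F(1, 4, 3) = (-2) + (-12) + (-3) + (16) + (-12) + (-9) = -22.
Reducing mod 7: -22 ≡ 6 (mod 7).
Since F(a, b, c) ≡ 6 ≠ 0 (mod 7), P does NOT lie on the curve.


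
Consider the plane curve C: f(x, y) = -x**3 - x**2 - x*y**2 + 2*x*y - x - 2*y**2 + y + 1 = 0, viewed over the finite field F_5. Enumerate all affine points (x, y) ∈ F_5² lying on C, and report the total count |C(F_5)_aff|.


Affine F_5-points: {(0, 1), (0, 2), (1, 3), (3, 4), (4, 1), (4, 3)}; count = 6.

For each of the 25 pairs (x, y) ∈ F_5², evaluate f(x, y) mod 5. Record the zeros.
  x = 0: [0↦1, 1↦0, 2↦0, 3↦1, 4↦3]  zeros at y ∈ {1, 2}
  x = 1: [0↦3, 1↦3, 2↦2, 3↦0, 4↦2]  zeros at y ∈ {3}
  x = 2: [0↦2, 1↦3, 2↦1, 3↦1, 4↦3]  zeros at y ∈ ∅
  x = 3: [0↦2, 1↦4, 2↦1, 3↦3, 4↦0]  zeros at y ∈ {4}
  x = 4: [0↦2, 1↦0, 2↦1, 3↦0, 4↦2]  zeros at y ∈ {1, 3}
Collecting zeros: affine points = {(0, 1), (0, 2), (1, 3), (3, 4), (4, 1), (4, 3)}.
Total count |C(F_5)_aff| = 6.


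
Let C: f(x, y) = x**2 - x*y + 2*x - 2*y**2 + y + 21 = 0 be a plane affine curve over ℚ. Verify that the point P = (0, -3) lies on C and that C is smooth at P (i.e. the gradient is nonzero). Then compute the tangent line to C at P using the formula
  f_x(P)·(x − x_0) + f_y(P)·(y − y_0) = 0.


Tangent line at P: 5*x + 13*y + 39 = 0.

Step 1: f(0, -3) = 0, so P lies on C.
Step 2: partial derivatives
  f_x(x, y) = 2*x - y + 2, f_y(x, y) = -x - 4*y + 1.
  f_x(P) = 5, f_y(P) = 13 (gradient nonzero, so P is smooth).
Step 3: tangent line at P: 5·(x − 0) + 13·(y − -3) = 0.
Expanding: 5*x + 13*y + 39 = 0.


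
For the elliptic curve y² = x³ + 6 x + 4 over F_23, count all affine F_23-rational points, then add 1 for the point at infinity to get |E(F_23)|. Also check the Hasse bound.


Affine points = {(0, 2), (0, 21), (2, 1), (2, 22), (3, 7), (3, 16), (4, 0), (6, 7), (6, 16), (8, 9), (8, 14), (10, 11), (10, 12), (13, 5), (13, 18), (14, 7), (14, 16), (19, 10), (19, 13)}; affine count = 19; |E(F_23)| = 20.

Discriminant check: Δ ∝ 4a³ + 27b² = 4·6³ + 27·4² = 4·216 + 27·16 ≡ 8 (mod 23). Nonzero ⇒ E is nonsingular.
For each x ∈ F_23, compute rhs = x³ + 6·x + 4 mod 23, then count y ∈ F_23 with y² ≡ rhs.
  x = 0: rhs = 4, matching y values: 2, 21 (2 points).
  x = 1: rhs = 11, matching y values: none (0 points).
  x = 2: rhs = 1, matching y values: 1, 22 (2 points).
  x = 3: rhs = 3, matching y values: 7, 16 (2 points).
  x = 4: rhs = 0, matching y values: 0 (1 points).
  x = 5: rhs = 21, matching y values: none (0 points).
  x = 6: rhs = 3, matching y values: 7, 16 (2 points).
  x = 7: rhs = 21, matching y values: none (0 points).
  x = 8: rhs = 12, matching y values: 9, 14 (2 points).
  x = 9: rhs = 5, matching y values: none (0 points).
  x = 10: rhs = 6, matching y values: 11, 12 (2 points).
  x = 11: rhs = 21, matching y values: none (0 points).
  x = 12: rhs = 10, matching y values: none (0 points).
  x = 13: rhs = 2, matching y values: 5, 18 (2 points).
  x = 14: rhs = 3, matching y values: 7, 16 (2 points).
  x = 15: rhs = 19, matching y values: none (0 points).
  x = 16: rhs = 10, matching y values: none (0 points).
  x = 17: rhs = 5, matching y values: none (0 points).
  x = 18: rhs = 10, matching y values: none (0 points).
  x = 19: rhs = 8, matching y values: 10, 13 (2 points).
  x = 20: rhs = 5, matching y values: none (0 points).
  x = 21: rhs = 7, matching y values: none (0 points).
  x = 22: rhs = 20, matching y values: none (0 points).
Total affine count: 19.
Full point count |E(F_23)| = 19 + 1 = 20.
Hasse bound: |20 − (23+1)| = |-4| = 4 ≤ 2√23 ≈ 9.5917 ✓.


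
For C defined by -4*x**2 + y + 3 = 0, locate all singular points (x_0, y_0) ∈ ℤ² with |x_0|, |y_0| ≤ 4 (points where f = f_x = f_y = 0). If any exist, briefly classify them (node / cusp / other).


No singular points in the scanned grid; C is smooth there.

Compute partial derivatives:
  f_x = -8*x.
  f_y = 1.
f_y = 1 is a nonzero constant, so f_y never vanishes: no point (x, y) can satisfy f = f_x = f_y = 0. In particular no (x, y) ∈ {−4, ..., 4}² is singular; the curve is smooth.


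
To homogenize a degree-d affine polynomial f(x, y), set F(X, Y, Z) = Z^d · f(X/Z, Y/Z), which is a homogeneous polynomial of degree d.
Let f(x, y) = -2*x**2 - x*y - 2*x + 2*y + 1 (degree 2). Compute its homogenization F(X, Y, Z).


F(X, Y, Z) = -2*X**2 - X*Y - 2*X*Z + 2*Y*Z + Z**2

deg(f) = 2.
Substitute x = X/Z, y = Y/Z into f, then multiply by Z^2.
  monomial -2·x^2·y^0 ↦ -2·X^2·Y^0·Z^0.
  monomial -1·x^1·y^1 ↦ -1·X^1·Y^1·Z^0.
  monomial -2·x^1·y^0 ↦ -2·X^1·Y^0·Z^1.
  monomial 2·x^0·y^1 ↦ 2·X^0·Y^1·Z^1.
  monomial 1·x^0·y^0 ↦ 1·X^0·Y^0·Z^2.
Collecting: F(X, Y, Z) = -2*X**2 - X*Y - 2*X*Z + 2*Y*Z + Z**2.


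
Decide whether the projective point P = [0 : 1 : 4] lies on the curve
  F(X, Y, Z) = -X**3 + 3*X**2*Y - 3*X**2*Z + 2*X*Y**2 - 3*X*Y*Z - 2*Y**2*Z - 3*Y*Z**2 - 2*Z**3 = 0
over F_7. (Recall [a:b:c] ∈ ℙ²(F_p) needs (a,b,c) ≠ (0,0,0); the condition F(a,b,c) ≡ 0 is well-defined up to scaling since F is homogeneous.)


F(0,1,4) ≡ 5 (mod 7); P is NOT on the curve.

Evaluate F(0, 1, 4) term-by-term (mod 7).
  -X**3 ↦ -1·0·1·1 = 0
  3*X**2*Y ↦ 3·0·1·1 = 0
  -3*X**2*Z ↦ -3·0·1·4 = 0
  2*X*Y**2 ↦ 2·0·1·1 = 0
  -3*X*Y*Z ↦ -3·0·1·4 = 0
  -2*Y**2*Z ↦ -2·1·1·4 = -8
  -3*Y*Z**2 ↦ -3·1·1·16 = -48
  -2*Z**3 ↦ -2·1·1·64 = -128
Sum: F(0, 1, 4) = (0) + (0) + (0) + (0) + (0) + (-8) + (-48) + (-128) = -184.
Reducing mod 7: -184 ≡ 5 (mod 7).
Since F(a, b, c) ≡ 5 ≠ 0 (mod 7), P does NOT lie on the curve.


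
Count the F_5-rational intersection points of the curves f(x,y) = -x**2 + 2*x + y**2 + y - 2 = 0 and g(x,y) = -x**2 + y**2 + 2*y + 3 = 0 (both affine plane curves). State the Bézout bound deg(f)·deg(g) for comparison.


Common zeros: {(1, 2)}; count = 1; Bézout bound = 4.

deg(f) = 2, deg(g) = 2, so Bézout bound = 4.
Scan x ∈ F_5. For each x, list the y ∈ F_5 with f(x, y) ≡ 0 and those with g(x, y) ≡ 0 (mod 5); the common zeros in that column are the intersection.
  x = 0: f ≡ 0 at y ∈ {1, 3}; g ≡ 0 at y ∈ ∅; common: ∅.
  x = 1: f ≡ 0 at y ∈ {2}; g ≡ 0 at y ∈ {1, 2}; common: {2}.
  x = 2: f ≡ 0 at y ∈ {1, 3}; g ≡ 0 at y ∈ ∅; common: ∅.
  x = 3: f ≡ 0 at y ∈ {0, 4}; g ≡ 0 at y ∈ ∅; common: ∅.
  x = 4: f ≡ 0 at y ∈ {0, 4}; g ≡ 0 at y ∈ {1, 2}; common: ∅.
Collecting: common zeros = {(1, 2)}, so the count is 1.
Comparison with the Bézout bound: 1 ≤ 4 = deg(f)·deg(g), as expected for curves with no common component (the affine F_5-count falls short of the bound because intersections may lie at infinity, over extension fields, or carry multiplicity).


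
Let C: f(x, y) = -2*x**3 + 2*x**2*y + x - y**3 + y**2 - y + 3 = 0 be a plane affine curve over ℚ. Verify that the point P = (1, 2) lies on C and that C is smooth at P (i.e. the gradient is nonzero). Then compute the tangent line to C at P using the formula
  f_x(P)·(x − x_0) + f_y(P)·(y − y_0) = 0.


Tangent line at P: 3*x - 7*y + 11 = 0.

Step 1: f(1, 2) = 0, so P lies on C.
Step 2: partial derivatives
  f_x(x, y) = -6*x**2 + 4*x*y + 1, f_y(x, y) = 2*x**2 - 3*y**2 + 2*y - 1.
  f_x(P) = 3, f_y(P) = -7 (gradient nonzero, so P is smooth).
Step 3: tangent line at P: 3·(x − 1) + -7·(y − 2) = 0.
Expanding: 3*x - 7*y + 11 = 0.


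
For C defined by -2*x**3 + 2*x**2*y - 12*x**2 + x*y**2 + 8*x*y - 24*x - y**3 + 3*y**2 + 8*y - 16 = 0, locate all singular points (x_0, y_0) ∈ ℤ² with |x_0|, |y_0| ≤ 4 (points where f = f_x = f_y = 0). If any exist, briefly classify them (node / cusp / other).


Singular points: {(-2, 0)}; classification: cusp.

Compute partial derivatives:
  f_x = -6*x**2 + 4*x*y - 24*x + y**2 + 8*y - 24.
  f_y = 2*x**2 + 2*x*y + 8*x - 3*y**2 + 6*y + 8.
Scan x_0 ∈ {−4, ..., 4}. For each x_0, f_y(x_0, y) is a polynomial in y; find its integer roots y ∈ {−4, ..., 4}, then test f_x and f at those candidates.
  x = -4: f_y(-4, y) = -3*y**2 - 2*y + 8; vanishes at y ∈ {-2}. (-4, -2): f_x = -4 ≠ 0.
  x = -3: f_y(-3, y) = 2 - 3*y**2; no integer root y with |y| ≤ 4.
  x = -2: f_y(-2, y) = -3*y**2 + 2*y; vanishes at y ∈ {0}. (-2, 0): f_x = 0, f = 0 — SINGULAR.
  x = -1: f_y(-1, y) = -3*y**2 + 4*y + 2; no integer root y with |y| ≤ 4.
  x = 0: f_y(0, y) = -3*y**2 + 6*y + 8; no integer root y with |y| ≤ 4.
  x = 1: f_y(1, y) = -3*y**2 + 8*y + 18; no integer root y with |y| ≤ 4.
  x = 2: f_y(2, y) = -3*y**2 + 10*y + 32; vanishes at y ∈ {-2}. (2, -2): f_x = -124 ≠ 0.
  x = 3: f_y(3, y) = -3*y**2 + 12*y + 50; no integer root y with |y| ≤ 4.
  x = 4: f_y(4, y) = -3*y**2 + 14*y + 72; no integer root y with |y| ≤ 4.
Only singular point on the grid: (-2, 0).
Classify: substitute x = -2 + u, y = 0 + v and expand: f = -2*u**3 + 2*u**2*v + u*v**2 - v**3 + v**2.
No constant or linear terms (consistent with a singular point). Quadratic part: v**2. Cubic part: -2*u**3 + 2*u**2*v + u*v**2 - v**3.
The quadratic part v**2 is a perfect square, so there is a single (double) tangent line v = 0, i.e. y = 0. Restricting the cubic part to that line (v = 0) leaves -2*u**3 ≠ 0, so f is not divisible by v and the branch is v² ≈ 2*u**3 to lowest order — this is a cusp.
Classification: cusp.


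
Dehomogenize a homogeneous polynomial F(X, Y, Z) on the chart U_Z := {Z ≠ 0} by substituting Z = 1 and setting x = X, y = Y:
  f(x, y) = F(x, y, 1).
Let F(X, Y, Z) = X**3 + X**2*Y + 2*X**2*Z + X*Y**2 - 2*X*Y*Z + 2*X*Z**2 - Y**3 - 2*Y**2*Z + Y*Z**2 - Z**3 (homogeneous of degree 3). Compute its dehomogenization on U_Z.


f(x, y) = x**3 + x**2*y + 2*x**2 + x*y**2 - 2*x*y + 2*x - y**3 - 2*y**2 + y - 1

On U_Z we set Z = 1. Each monomial c·X^i·Y^j·Z^k in F becomes c·x^i·y^j·1^k = c·x^i·y^j.
Substituting Z = 1: F(X, Y, 1) = x**3 + x**2*y + 2*x**2 + x*y**2 - 2*x*y + 2*x - y**3 - 2*y**2 + y - 1.
Note: deg(f) ≤ deg(F) = 3; strict inequality happens when F is divisible by Z (lost terms).


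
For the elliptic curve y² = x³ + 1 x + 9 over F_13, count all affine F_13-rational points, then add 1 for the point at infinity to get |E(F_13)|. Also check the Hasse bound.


Affine points = {(0, 3), (0, 10), (3, 0), (4, 5), (4, 8), (5, 3), (5, 10), (6, 6), (6, 7), (8, 3), (8, 10), (11, 5), (11, 8)}; affine count = 13; |E(F_13)| = 14.

Discriminant check: Δ ∝ 4a³ + 27b² = 4·1³ + 27·9² = 4·1 + 27·81 ≡ 7 (mod 13). Nonzero ⇒ E is nonsingular.
For each x ∈ F_13, compute rhs = x³ + 1·x + 9 mod 13, then count y ∈ F_13 with y² ≡ rhs.
  x = 0: rhs = 9, matching y values: 3, 10 (2 points).
  x = 1: rhs = 11, matching y values: none (0 points).
  x = 2: rhs = 6, matching y values: none (0 points).
  x = 3: rhs = 0, matching y values: 0 (1 points).
  x = 4: rhs = 12, matching y values: 5, 8 (2 points).
  x = 5: rhs = 9, matching y values: 3, 10 (2 points).
  x = 6: rhs = 10, matching y values: 6, 7 (2 points).
  x = 7: rhs = 8, matching y values: none (0 points).
  x = 8: rhs = 9, matching y values: 3, 10 (2 points).
  x = 9: rhs = 6, matching y values: none (0 points).
  x = 10: rhs = 5, matching y values: none (0 points).
  x = 11: rhs = 12, matching y values: 5, 8 (2 points).
  x = 12: rhs = 7, matching y values: none (0 points).
Total affine count: 13.
Full point count |E(F_13)| = 13 + 1 = 14.
Hasse bound: |14 − (13+1)| = |0| = 0 ≤ 2√13 ≈ 7.2111 ✓.


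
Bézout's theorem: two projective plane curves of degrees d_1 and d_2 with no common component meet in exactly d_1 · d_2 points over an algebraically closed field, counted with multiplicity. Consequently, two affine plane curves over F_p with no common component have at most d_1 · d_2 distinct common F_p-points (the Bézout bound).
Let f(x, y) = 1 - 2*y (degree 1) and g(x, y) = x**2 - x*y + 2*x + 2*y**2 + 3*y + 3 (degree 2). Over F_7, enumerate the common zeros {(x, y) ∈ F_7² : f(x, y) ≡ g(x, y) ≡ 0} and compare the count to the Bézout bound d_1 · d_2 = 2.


Common zeros: ∅; count = 0; Bézout bound = 2.

deg(f) = 1, deg(g) = 2, so Bézout bound = 2.
Scan x ∈ F_7. For each x, list the y ∈ F_7 with f(x, y) ≡ 0 and those with g(x, y) ≡ 0 (mod 7); the common zeros in that column are the intersection.
  x = 0: f ≡ 0 at y ∈ {4}; g ≡ 0 at y ∈ ∅; common: ∅.
  x = 1: f ≡ 0 at y ∈ {4}; g ≡ 0 at y ∈ ∅; common: ∅.
  x = 2: f ≡ 0 at y ∈ {4}; g ≡ 0 at y ∈ {1, 2}; common: ∅.
  x = 3: f ≡ 0 at y ∈ {4}; g ≡ 0 at y ∈ ∅; common: ∅.
  x = 4: f ≡ 0 at y ∈ {4}; g ≡ 0 at y ∈ {1, 3}; common: ∅.
  x = 5: f ≡ 0 at y ∈ {4}; g ≡ 0 at y ∈ {2, 6}; common: ∅.
  x = 6: f ≡ 0 at y ∈ {4}; g ≡ 0 at y ∈ {6}; common: ∅.
Collecting: common zeros = ∅, so the count is 0.
Comparison with the Bézout bound: 0 ≤ 2 = deg(f)·deg(g), as expected for curves with no common component (the affine F_7-count falls short of the bound because intersections may lie at infinity, over extension fields, or carry multiplicity).


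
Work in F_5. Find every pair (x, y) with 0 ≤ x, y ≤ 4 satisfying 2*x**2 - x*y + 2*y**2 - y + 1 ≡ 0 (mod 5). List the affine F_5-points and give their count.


Affine F_5-points: {(1, 3), (3, 3), (3, 4), (4, 1), (4, 4)}; count = 5.

For each of the 25 pairs (x, y) ∈ F_5², evaluate f(x, y) mod 5. Record the zeros.
  x = 0: [0↦1, 1↦2, 2↦2, 3↦1, 4↦4]  zeros at y ∈ ∅
  x = 1: [0↦3, 1↦3, 2↦2, 3↦0, 4↦2]  zeros at y ∈ {3}
  x = 2: [0↦4, 1↦3, 2↦1, 3↦3, 4↦4]  zeros at y ∈ ∅
  x = 3: [0↦4, 1↦2, 2↦4, 3↦0, 4↦0]  zeros at y ∈ {3, 4}
  x = 4: [0↦3, 1↦0, 2↦1, 3↦1, 4↦0]  zeros at y ∈ {1, 4}
Collecting zeros: affine points = {(1, 3), (3, 3), (3, 4), (4, 1), (4, 4)}.
Total count |C(F_5)_aff| = 5.
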